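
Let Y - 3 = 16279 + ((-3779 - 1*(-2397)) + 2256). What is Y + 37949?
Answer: 55105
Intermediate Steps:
Y = 17156 (Y = 3 + (16279 + ((-3779 - 1*(-2397)) + 2256)) = 3 + (16279 + ((-3779 + 2397) + 2256)) = 3 + (16279 + (-1382 + 2256)) = 3 + (16279 + 874) = 3 + 17153 = 17156)
Y + 37949 = 17156 + 37949 = 55105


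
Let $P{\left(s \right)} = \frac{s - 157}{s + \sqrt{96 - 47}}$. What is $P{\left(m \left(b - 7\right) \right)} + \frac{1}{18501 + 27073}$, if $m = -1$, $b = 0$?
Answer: $- \frac{3418043}{319018} \approx -10.714$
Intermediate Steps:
$P{\left(s \right)} = \frac{-157 + s}{7 + s}$ ($P{\left(s \right)} = \frac{-157 + s}{s + \sqrt{49}} = \frac{-157 + s}{s + 7} = \frac{-157 + s}{7 + s}$)
$P{\left(m \left(b - 7\right) \right)} + \frac{1}{18501 + 27073} = \frac{-157 - \left(0 - 7\right)}{7 - \left(0 - 7\right)} + \frac{1}{18501 + 27073} = \frac{-157 - -7}{7 - -7} + \frac{1}{45574} = \frac{-157 + 7}{7 + 7} + \frac{1}{45574} = \frac{1}{14} \left(-150\right) + \frac{1}{45574} = - \frac{75}{7} + \frac{1}{45574} = - \frac{3418043}{319018}$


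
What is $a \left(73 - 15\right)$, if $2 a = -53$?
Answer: $-1537$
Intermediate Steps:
$a = - \frac{53}{2}$ ($a = \frac{1}{2} \left(-53\right) = - \frac{53}{2} \approx -26.5$)
$a \left(73 - 15\right) = - \frac{53 \left(73 - 15\right)}{2} = \left(- \frac{53}{2}\right) 58 = -1537$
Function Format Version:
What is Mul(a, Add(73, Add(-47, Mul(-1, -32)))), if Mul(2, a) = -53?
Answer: -1537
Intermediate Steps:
a = Rational(-53, 2) (a = Mul(Rational(1, 2), -53) = Rational(-53, 2) ≈ -26.500)
Mul(a, Add(73, Add(-47, Mul(-1, -32)))) = Mul(Rational(-53, 2), Add(73, Add(-47, Mul(-1, -32)))) = Mul(Rational(-53, 2), Add(73, Add(-47, 32))) = Mul(Rational(-53, 2), Add(73, -15)) = Mul(Rational(-53, 2), 58) = -1537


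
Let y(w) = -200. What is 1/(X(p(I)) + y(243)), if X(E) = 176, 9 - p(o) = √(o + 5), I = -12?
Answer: -1/24 ≈ -0.041667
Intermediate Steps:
p(o) = 9 - √(5 + o) (p(o) = 9 - √(o + 5) = 9 - √(5 + o))
1/(X(p(I)) + y(243)) = 1/(176 - 200) = 1/(-24) = -1/24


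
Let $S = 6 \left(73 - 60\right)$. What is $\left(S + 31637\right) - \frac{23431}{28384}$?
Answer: $\frac{900175129}{28384} \approx 31714.0$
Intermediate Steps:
$S = 78$ ($S = 6 \cdot 13 = 78$)
$\left(S + 31637\right) - \frac{23431}{28384} = \left(78 + 31637\right) - \frac{23431}{28384} = 31715 - \frac{23431}{28384} = \frac{900175129}{28384}$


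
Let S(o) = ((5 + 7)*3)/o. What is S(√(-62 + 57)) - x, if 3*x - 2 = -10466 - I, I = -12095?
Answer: -1631/3 - 36*I*√5/5 ≈ -543.67 - 16.1*I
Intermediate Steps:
S(o) = 36/o (S(o) = (12*3)/o = 36/o)
x = 1631/3 (x = ⅔ + (-10466 - 1*(-12095))/3 = ⅔ + (-10466 + 12095)/3 = ⅔ + (⅓)*1629 = ⅔ + 543 = 1631/3 ≈ 543.67)
S(√(-62 + 57)) - x = 36/(√(-62 + 57)) - 1*1631/3 = 36/(√(-5)) - 1631/3 = 36/((I*√5)) - 1631/3 = 36*(-I*√5/5) - 1631/3 = -36*I*√5/5 - 1631/3 = -1631/3 - 36*I*√5/5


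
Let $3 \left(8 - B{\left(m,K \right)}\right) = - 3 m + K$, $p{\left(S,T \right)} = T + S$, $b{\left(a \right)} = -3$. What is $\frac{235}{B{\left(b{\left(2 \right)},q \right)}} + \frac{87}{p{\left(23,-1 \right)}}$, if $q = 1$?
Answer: $\frac{4182}{77} \approx 54.312$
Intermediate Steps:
$p{\left(S,T \right)} = S + T$
$B{\left(m,K \right)} = 8 + m - \frac{K}{3}$ ($B{\left(m,K \right)} = 8 - \frac{- 3 m + K}{3} = 8 - \frac{K - 3 m}{3} = 8 - \left(- m + \frac{K}{3}\right) = 8 + m - \frac{K}{3}$)
$\frac{235}{B{\left(b{\left(2 \right)},q \right)}} + \frac{87}{p{\left(23,-1 \right)}} = \frac{235}{8 - 3 - \frac{1}{3}} + \frac{87}{23 - 1} = \frac{235}{8 - 3 - \frac{1}{3}} + \frac{87}{22} = \frac{235}{\frac{14}{3}} + 87 \cdot \frac{1}{22} = 235 \cdot \frac{3}{14} + \frac{87}{22} = \frac{705}{14} + \frac{87}{22} = \frac{4182}{77}$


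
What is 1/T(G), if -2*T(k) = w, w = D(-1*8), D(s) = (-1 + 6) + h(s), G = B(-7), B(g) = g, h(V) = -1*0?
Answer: -⅖ ≈ -0.40000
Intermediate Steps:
h(V) = 0
G = -7
D(s) = 5 (D(s) = (-1 + 6) + 0 = 5 + 0 = 5)
w = 5
T(k) = -5/2 (T(k) = -½*5 = -5/2)
1/T(G) = 1/(-5/2) = -⅖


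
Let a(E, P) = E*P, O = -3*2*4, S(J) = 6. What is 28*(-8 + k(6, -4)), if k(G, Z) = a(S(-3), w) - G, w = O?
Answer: -4424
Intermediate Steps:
O = -24 (O = -6*4 = -24)
w = -24
k(G, Z) = -144 - G (k(G, Z) = 6*(-24) - G = -144 - G)
28*(-8 + k(6, -4)) = 28*(-8 + (-144 - 1*6)) = 28*(-8 + (-144 - 6)) = 28*(-8 - 150) = 28*(-158) = -4424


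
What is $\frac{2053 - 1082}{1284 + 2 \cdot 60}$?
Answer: $\frac{971}{1404} \approx 0.6916$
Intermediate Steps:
$\frac{2053 - 1082}{1284 + 2 \cdot 60} = \frac{971}{1284 + 120} = \frac{971}{1404}$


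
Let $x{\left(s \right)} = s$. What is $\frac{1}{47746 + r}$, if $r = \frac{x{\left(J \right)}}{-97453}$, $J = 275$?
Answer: $\frac{97453}{4652990663} \approx 2.0944 \cdot 10^{-5}$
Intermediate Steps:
$r = - \frac{275}{97453}$ ($r = \frac{275}{-97453} = 275 \left(- \frac{1}{97453}\right) = - \frac{275}{97453} \approx -0.0028219$)
$\frac{1}{47746 + r} = \frac{1}{47746 - \frac{275}{97453}} = \frac{1}{\frac{4652990663}{97453}} = \frac{97453}{4652990663}$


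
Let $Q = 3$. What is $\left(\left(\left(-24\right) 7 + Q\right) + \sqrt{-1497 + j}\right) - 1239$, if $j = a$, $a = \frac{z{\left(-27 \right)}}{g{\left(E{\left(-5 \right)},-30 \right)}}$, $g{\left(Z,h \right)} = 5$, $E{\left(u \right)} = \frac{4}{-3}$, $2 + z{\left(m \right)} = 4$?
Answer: $-1404 + \frac{i \sqrt{37415}}{5} \approx -1404.0 + 38.686 i$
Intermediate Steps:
$z{\left(m \right)} = 2$ ($z{\left(m \right)} = -2 + 4 = 2$)
$E{\left(u \right)} = - \frac{4}{3}$ ($E{\left(u \right)} = 4 \left(- \frac{1}{3}\right) = - \frac{4}{3}$)
$a = \frac{2}{5} \approx 0.4$
$j = \frac{2}{5} \approx 0.4$
$\left(\left(\left(-24\right) 7 + Q\right) + \sqrt{-1497 + j}\right) - 1239 = \left(\left(\left(-24\right) 7 + 3\right) + \sqrt{-1497 + \frac{2}{5}}\right) - 1239 = \left(\left(-168 + 3\right) + \sqrt{- \frac{7483}{5}}\right) - 1239 = \left(-165 + \frac{i \sqrt{37415}}{5}\right) - 1239 = -1404 + \frac{i \sqrt{37415}}{5}$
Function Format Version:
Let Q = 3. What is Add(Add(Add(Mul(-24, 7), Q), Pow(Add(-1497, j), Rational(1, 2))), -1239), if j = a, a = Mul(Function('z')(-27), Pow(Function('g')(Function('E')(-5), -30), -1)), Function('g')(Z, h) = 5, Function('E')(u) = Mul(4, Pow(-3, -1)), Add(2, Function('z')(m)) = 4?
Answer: Add(-1404, Mul(Rational(1, 5), I, Pow(37415, Rational(1, 2)))) ≈ Add(-1404.0, Mul(38.686, I))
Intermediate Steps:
Function('z')(m) = 2 (Function('z')(m) = Add(-2, 4) = 2)
Function('E')(u) = Rational(-4, 3) (Function('E')(u) = Mul(4, Rational(-1, 3)) = Rational(-4, 3))
a = Rational(2, 5) (a = Mul(2, Pow(5, -1)) = Mul(2, Rational(1, 5)) = Rational(2, 5) ≈ 0.40000)
j = Rational(2, 5) ≈ 0.40000
Add(Add(Add(Mul(-24, 7), Q), Pow(Add(-1497, j), Rational(1, 2))), -1239) = Add(Add(Add(Mul(-24, 7), 3), Pow(Add(-1497, Rational(2, 5)), Rational(1, 2))), -1239) = Add(Add(Add(-168, 3), Pow(Rational(-7483, 5), Rational(1, 2))), -1239) = Add(Add(-165, Mul(Rational(1, 5), I, Pow(37415, Rational(1, 2)))), -1239) = Add(-1404, Mul(Rational(1, 5), I, Pow(37415, Rational(1, 2))))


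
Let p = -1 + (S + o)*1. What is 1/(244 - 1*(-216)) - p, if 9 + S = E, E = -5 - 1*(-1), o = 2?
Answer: 5521/460 ≈ 12.002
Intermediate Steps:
E = -4 (E = -5 + 1 = -4)
S = -13 (S = -9 - 4 = -13)
p = -12 (p = -1 + (-13 + 2)*1 = -1 - 11*1 = -1 - 11 = -12)
1/(244 - 1*(-216)) - p = 1/(244 - 1*(-216)) - 1*(-12) = 1/(244 + 216) + 12 = 1/460 + 12 = 5521/460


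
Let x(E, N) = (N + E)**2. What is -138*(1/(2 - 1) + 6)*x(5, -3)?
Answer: -3864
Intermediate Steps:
x(E, N) = (E + N)**2
-138*(1/(2 - 1) + 6)*x(5, -3) = -138*(1/(2 - 1) + 6)*(5 - 3)**2 = -138*(1/1 + 6)*2**2 = -138*(1 + 6)*4 = -966*4 = -138*28 = -3864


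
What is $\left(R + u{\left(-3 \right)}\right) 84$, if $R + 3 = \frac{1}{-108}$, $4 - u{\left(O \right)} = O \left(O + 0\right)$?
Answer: $- \frac{6055}{9} \approx -672.78$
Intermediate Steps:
$u{\left(O \right)} = 4 - O^{2}$ ($u{\left(O \right)} = 4 - O \left(O + 0\right) = 4 - O O = 4 - O^{2}$)
$R = - \frac{325}{108}$ ($R = -3 + \frac{1}{-108} = -3 - \frac{1}{108} = - \frac{325}{108} \approx -3.0093$)
$\left(R + u{\left(-3 \right)}\right) 84 = \left(- \frac{325}{108} + \left(4 - \left(-3\right)^{2}\right)\right) 84 = \left(- \frac{325}{108} + \left(4 - 9\right)\right) 84 = \left(- \frac{325}{108} - 5\right) 84 = \left(- \frac{865}{108}\right) 84 = - \frac{6055}{9}$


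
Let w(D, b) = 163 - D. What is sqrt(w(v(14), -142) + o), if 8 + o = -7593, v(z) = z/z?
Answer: I*sqrt(7439) ≈ 86.25*I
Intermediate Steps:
v(z) = 1
o = -7601 (o = -8 - 7593 = -7601)
sqrt(w(v(14), -142) + o) = sqrt((163 - 1*1) - 7601) = sqrt((163 - 1) - 7601) = sqrt(162 - 7601) = sqrt(-7439) = I*sqrt(7439)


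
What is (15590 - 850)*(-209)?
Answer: -3080660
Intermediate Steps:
(15590 - 850)*(-209) = 14740*(-209) = -3080660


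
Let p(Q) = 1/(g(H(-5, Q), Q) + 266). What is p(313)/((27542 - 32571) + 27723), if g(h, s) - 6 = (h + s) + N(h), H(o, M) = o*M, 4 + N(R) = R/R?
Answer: -1/22308202 ≈ -4.4827e-8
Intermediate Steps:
N(R) = -3 (N(R) = -4 + R/R = -4 + 1 = -3)
H(o, M) = M*o
g(h, s) = 3 + h + s (g(h, s) = 6 + ((h + s) - 3) = 6 + (-3 + h + s) = 3 + h + s)
p(Q) = 1/(269 - 4*Q) (p(Q) = 1/((3 + Q*(-5) + Q) + 266) = 1/((3 - 5*Q + Q) + 266) = 1/((3 - 4*Q) + 266) = 1/(269 - 4*Q))
p(313)/((27542 - 32571) + 27723) = 1/((269 - 4*313)*((27542 - 32571) + 27723)) = 1/((269 - 1252)*(-5029 + 27723)) = 1/(-983*22694) = -1/983*1/22694 = -1/22308202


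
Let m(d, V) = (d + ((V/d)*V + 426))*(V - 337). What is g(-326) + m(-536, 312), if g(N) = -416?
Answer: 460578/67 ≈ 6874.3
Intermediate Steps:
m(d, V) = (-337 + V)*(426 + d + V**2/d) (m(d, V) = (d + (V**2/d + 426))*(-337 + V) = (d + (426 + V**2/d))*(-337 + V) = (426 + d + V**2/d)*(-337 + V) = (-337 + V)*(426 + d + V**2/d))
g(-326) + m(-536, 312) = -416 + (312**3 - 337*312**2 - 536*(-143562 - 337*(-536) + 426*312 + 312*(-536)))/(-536) = -416 - (30371328 - 337*97344 - 536*(-143562 + 180632 + 132912 - 167232))/536 = -416 - (30371328 - 32804928 - 536*2750)/536 = -416 - (30371328 - 32804928 - 1474000)/536 = -416 - 1/536*(-3907600) = -416 + 488450/67 = 460578/67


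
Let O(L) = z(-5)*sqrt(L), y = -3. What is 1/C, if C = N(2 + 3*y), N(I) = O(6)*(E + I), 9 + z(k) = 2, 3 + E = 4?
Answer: sqrt(6)/252 ≈ 0.0097202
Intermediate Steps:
E = 1 (E = -3 + 4 = 1)
z(k) = -7 (z(k) = -9 + 2 = -7)
O(L) = -7*sqrt(L)
N(I) = -7*sqrt(6)*(1 + I) (N(I) = (-7*sqrt(6))*(1 + I) = -7*sqrt(6)*(1 + I))
C = 42*sqrt(6) (C = 7*sqrt(6)*(-1 - (2 + 3*(-3))) = 7*sqrt(6)*(-1 - (2 - 9)) = 7*sqrt(6)*(-1 - 1*(-7)) = 7*sqrt(6)*(-1 + 7) = 7*sqrt(6)*6 = 42*sqrt(6) ≈ 102.88)
1/C = 1/(42*sqrt(6)) = sqrt(6)/252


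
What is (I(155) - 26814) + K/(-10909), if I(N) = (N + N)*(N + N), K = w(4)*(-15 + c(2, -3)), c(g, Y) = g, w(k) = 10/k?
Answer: 1511682013/21818 ≈ 69286.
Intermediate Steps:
K = -65/2 (K = (10/4)*(-15 + 2) = (10*(¼))*(-13) = (5/2)*(-13) = -65/2 ≈ -32.500)
I(N) = 4*N² (I(N) = (2*N)*(2*N) = 4*N²)
(I(155) - 26814) + K/(-10909) = (4*155² - 26814) - 65/2/(-10909) = (4*24025 - 26814) - 65/2*(-1/10909) = (96100 - 26814) + 65/21818 = 69286 + 65/21818 = 1511682013/21818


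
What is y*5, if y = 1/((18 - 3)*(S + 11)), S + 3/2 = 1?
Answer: 2/63 ≈ 0.031746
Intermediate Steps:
S = -1/2 (S = -3/2 + 1 = -1/2 ≈ -0.50000)
y = 2/315 (y = 1/((18 - 3)*(-1/2 + 11)) = 1/(15*(21/2)) = 1/(315/2) = 2/315 ≈ 0.0063492)
y*5 = (2/315)*5 = 2/63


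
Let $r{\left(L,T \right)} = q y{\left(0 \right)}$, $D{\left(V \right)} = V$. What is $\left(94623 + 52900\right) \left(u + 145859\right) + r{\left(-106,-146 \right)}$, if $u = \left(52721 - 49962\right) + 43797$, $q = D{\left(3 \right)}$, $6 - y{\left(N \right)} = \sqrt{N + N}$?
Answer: $28385638063$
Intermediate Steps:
$y{\left(N \right)} = 6 - \sqrt{2} \sqrt{N}$ ($y{\left(N \right)} = 6 - \sqrt{N + N} = 6 - \sqrt{2 N} = 6 - \sqrt{2} \sqrt{N}$)
$q = 3$
$u = 46556$ ($u = 2759 + 43797 = 46556$)
$r{\left(L,T \right)} = 18$ ($r{\left(L,T \right)} = 3 \left(6 - \sqrt{2} \sqrt{0}\right) = 3 \left(6 - \sqrt{2} \cdot 0\right) = 3 \left(6 + 0\right) = 3 \cdot 6 = 18$)
$\left(94623 + 52900\right) \left(u + 145859\right) + r{\left(-106,-146 \right)} = \left(94623 + 52900\right) \left(46556 + 145859\right) + 18 = 147523 \cdot 192415 + 18 = 28385638045 + 18 = 28385638063$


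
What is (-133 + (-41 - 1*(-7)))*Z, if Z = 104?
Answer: -17368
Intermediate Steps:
(-133 + (-41 - 1*(-7)))*Z = (-133 + (-41 - 1*(-7)))*104 = (-133 + (-41 + 7))*104 = (-133 - 34)*104 = -167*104 = -17368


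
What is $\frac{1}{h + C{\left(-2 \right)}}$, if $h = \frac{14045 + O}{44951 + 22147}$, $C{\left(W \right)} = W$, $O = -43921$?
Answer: $- \frac{33549}{82036} \approx -0.40895$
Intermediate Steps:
$h = - \frac{14938}{33549}$ ($h = \frac{14045 - 43921}{44951 + 22147} = - \frac{29876}{67098} = \left(-29876\right) \frac{1}{67098} = - \frac{14938}{33549} \approx -0.44526$)
$\frac{1}{h + C{\left(-2 \right)}} = \frac{1}{- \frac{14938}{33549} - 2} = \frac{1}{- \frac{82036}{33549}} = - \frac{33549}{82036}$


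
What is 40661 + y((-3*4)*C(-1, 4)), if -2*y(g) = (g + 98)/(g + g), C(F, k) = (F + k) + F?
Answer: 1951765/48 ≈ 40662.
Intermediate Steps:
C(F, k) = k + 2*F
y(g) = -(98 + g)/(4*g) (y(g) = -(g + 98)/(2*(g + g)) = -(98 + g)/(2*(2*g)) = -(98 + g)*1/(2*g)/2 = -(98 + g)/(4*g))
40661 + y((-3*4)*C(-1, 4)) = 40661 + (-98 - (-3*4)*(4 + 2*(-1)))/(4*(((-3*4)*(4 + 2*(-1))))) = 40661 + (-98 - (-12)*(4 - 2))/(4*((-12*(4 - 2)))) = 40661 + (-98 - (-12)*2)/(4*((-12*2))) = 40661 + (1/4)*(-98 - 1*(-24))/(-24) = 40661 + (1/4)*(-1/24)*(-98 + 24) = 40661 + (1/4)*(-1/24)*(-74) = 40661 + 37/48 = 1951765/48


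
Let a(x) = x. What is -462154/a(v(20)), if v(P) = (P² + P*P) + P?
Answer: -231077/410 ≈ -563.60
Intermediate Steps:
v(P) = P + 2*P² (v(P) = (P² + P²) + P = 2*P² + P = P + 2*P²)
-462154/a(v(20)) = -462154*1/(20*(1 + 2*20)) = -462154*1/(20*(1 + 40)) = -462154/(20*41) = -462154/820 = -462154*1/820 = -231077/410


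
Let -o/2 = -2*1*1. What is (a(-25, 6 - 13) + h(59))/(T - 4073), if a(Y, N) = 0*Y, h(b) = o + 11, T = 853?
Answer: -3/644 ≈ -0.0046584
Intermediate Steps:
o = 4 (o = -2*(-2*1) = -(-4) = -2*(-2) = 4)
h(b) = 15 (h(b) = 4 + 11 = 15)
a(Y, N) = 0
(a(-25, 6 - 13) + h(59))/(T - 4073) = (0 + 15)/(853 - 4073) = 15/(-3220) = 15*(-1/3220) = -3/644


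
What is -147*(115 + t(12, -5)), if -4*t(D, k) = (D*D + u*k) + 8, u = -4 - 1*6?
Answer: -18963/2 ≈ -9481.5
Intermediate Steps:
u = -10 (u = -4 - 6 = -10)
t(D, k) = -2 - D**2/4 + 5*k/2 (t(D, k) = -((D*D - 10*k) + 8)/4 = -((D**2 - 10*k) + 8)/4 = -(8 + D**2 - 10*k)/4 = -2 - D**2/4 + 5*k/2)
-147*(115 + t(12, -5)) = -147*(115 + (-2 - 1/4*12**2 + (5/2)*(-5))) = -147*(115 + (-2 - 1/4*144 - 25/2)) = -147*(115 + (-2 - 36 - 25/2)) = -147*(115 - 101/2) = -147*129/2 = -18963/2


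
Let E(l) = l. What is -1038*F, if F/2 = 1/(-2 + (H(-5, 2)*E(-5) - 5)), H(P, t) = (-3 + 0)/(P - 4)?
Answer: 3114/13 ≈ 239.54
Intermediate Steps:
H(P, t) = -3/(-4 + P)
F = -3/13 (F = 2/(-2 + (-3/(-4 - 5)*(-5) - 5)) = 2/(-2 + (-3/(-9)*(-5) - 5)) = 2/(-2 + (-3*(-⅑)*(-5) - 5)) = 2/(-2 + ((⅓)*(-5) - 5)) = 2/(-2 + (-5/3 - 5)) = 2/(-2 - 20/3) = 2/(-26/3) = 2*(-3/26) = -3/13 ≈ -0.23077)
-1038*F = -1038*(-3/13) = 3114/13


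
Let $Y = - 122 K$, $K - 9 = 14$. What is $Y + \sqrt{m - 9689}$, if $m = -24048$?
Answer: $-2806 + i \sqrt{33737} \approx -2806.0 + 183.68 i$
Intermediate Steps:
$K = 23$ ($K = 9 + 14 = 23$)
$Y = -2806$ ($Y = \left(-122\right) 23 = -2806$)
$Y + \sqrt{m - 9689} = -2806 + \sqrt{-24048 - 9689} = -2806 + \sqrt{-33737} = -2806 + i \sqrt{33737}$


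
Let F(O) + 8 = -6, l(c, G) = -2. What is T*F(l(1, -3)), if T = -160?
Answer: 2240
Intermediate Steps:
F(O) = -14 (F(O) = -8 - 6 = -14)
T*F(l(1, -3)) = -160*(-14) = 2240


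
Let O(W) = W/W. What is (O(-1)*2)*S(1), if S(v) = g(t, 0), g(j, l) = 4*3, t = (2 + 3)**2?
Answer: 24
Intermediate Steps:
t = 25 (t = 5**2 = 25)
g(j, l) = 12
S(v) = 12
O(W) = 1
(O(-1)*2)*S(1) = (1*2)*12 = 2*12 = 24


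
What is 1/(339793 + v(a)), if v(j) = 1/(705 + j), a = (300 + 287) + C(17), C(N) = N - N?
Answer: 1292/439012557 ≈ 2.9430e-6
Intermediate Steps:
C(N) = 0
a = 587 (a = (300 + 287) + 0 = 587 + 0 = 587)
1/(339793 + v(a)) = 1/(339793 + 1/(705 + 587)) = 1/(339793 + 1/1292) = 1/(439012557/1292) = 1292/439012557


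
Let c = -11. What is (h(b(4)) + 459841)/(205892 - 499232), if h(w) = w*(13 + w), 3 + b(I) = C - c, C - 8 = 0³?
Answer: -30687/19556 ≈ -1.5692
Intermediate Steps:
C = 8 (C = 8 + 0³ = 8 + 0 = 8)
b(I) = 16 (b(I) = -3 + (8 - 1*(-11)) = -3 + (8 + 11) = -3 + 19 = 16)
(h(b(4)) + 459841)/(205892 - 499232) = (16*(13 + 16) + 459841)/(205892 - 499232) = (16*29 + 459841)/(-293340) = (464 + 459841)*(-1/293340) = 460305*(-1/293340) = -30687/19556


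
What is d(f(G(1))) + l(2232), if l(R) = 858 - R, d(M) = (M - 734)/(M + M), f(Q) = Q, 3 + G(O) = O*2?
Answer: -2013/2 ≈ -1006.5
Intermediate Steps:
G(O) = -3 + 2*O (G(O) = -3 + O*2 = -3 + 2*O)
d(M) = (-734 + M)/(2*M) (d(M) = (-734 + M)/((2*M)) = (-734 + M)*(1/(2*M)) = (-734 + M)/(2*M))
d(f(G(1))) + l(2232) = (-734 + (-3 + 2*1))/(2*(-3 + 2*1)) + (858 - 1*2232) = (-734 + (-3 + 2))/(2*(-3 + 2)) + (858 - 2232) = (1/2)*(-734 - 1)/(-1) - 1374 = (1/2)*(-1)*(-735) - 1374 = 735/2 - 1374 = -2013/2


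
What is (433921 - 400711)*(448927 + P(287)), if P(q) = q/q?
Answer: 14908898880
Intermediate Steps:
P(q) = 1
(433921 - 400711)*(448927 + P(287)) = (433921 - 400711)*(448927 + 1) = 33210*448928 = 14908898880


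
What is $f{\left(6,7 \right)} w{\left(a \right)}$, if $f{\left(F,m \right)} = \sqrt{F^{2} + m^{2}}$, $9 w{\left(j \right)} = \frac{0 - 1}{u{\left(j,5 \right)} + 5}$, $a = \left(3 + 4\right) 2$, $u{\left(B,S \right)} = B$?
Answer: $- \frac{\sqrt{85}}{171} \approx -0.053915$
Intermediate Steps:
$a = 14$ ($a = 7 \cdot 2 = 14$)
$w{\left(j \right)} = - \frac{1}{9 \left(5 + j\right)}$ ($w{\left(j \right)} = \frac{\left(0 - 1\right) \frac{1}{j + 5}}{9} = \frac{\left(-1\right) \frac{1}{5 + j}}{9} = - \frac{1}{9 \left(5 + j\right)}$)
$f{\left(6,7 \right)} w{\left(a \right)} = \sqrt{6^{2} + 7^{2}} \left(- \frac{1}{45 + 9 \cdot 14}\right) = \sqrt{36 + 49} \left(- \frac{1}{45 + 126}\right) = \sqrt{85} \left(- \frac{1}{171}\right) = - \frac{\sqrt{85}}{171}$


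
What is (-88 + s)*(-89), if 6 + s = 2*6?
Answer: 7298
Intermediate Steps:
s = 6 (s = -6 + 2*6 = -6 + 12 = 6)
(-88 + s)*(-89) = (-88 + 6)*(-89) = -82*(-89) = 7298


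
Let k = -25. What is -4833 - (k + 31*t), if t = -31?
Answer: -3847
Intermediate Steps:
-4833 - (k + 31*t) = -4833 - (-25 + 31*(-31)) = -4833 - (-25 - 961) = -4833 - 1*(-986) = -4833 + 986 = -3847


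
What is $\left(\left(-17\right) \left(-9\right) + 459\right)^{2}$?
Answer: $374544$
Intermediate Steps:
$\left(\left(-17\right) \left(-9\right) + 459\right)^{2} = \left(153 + 459\right)^{2} = 612^{2} = 374544$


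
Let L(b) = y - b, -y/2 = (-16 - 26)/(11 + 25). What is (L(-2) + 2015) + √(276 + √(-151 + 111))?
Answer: 6058/3 + √(276 + 2*I*√10) ≈ 2035.9 + 0.19033*I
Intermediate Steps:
y = 7/3 (y = -2*(-16 - 26)/(11 + 25) = -(-84)/36 = -2*(-7/6) = 7/3 ≈ 2.3333)
L(b) = 7/3 - b
(L(-2) + 2015) + √(276 + √(-151 + 111)) = ((7/3 - 1*(-2)) + 2015) + √(276 + √(-151 + 111)) = ((7/3 + 2) + 2015) + √(276 + √(-40)) = (13/3 + 2015) + √(276 + 2*I*√10) = 6058/3 + √(276 + 2*I*√10)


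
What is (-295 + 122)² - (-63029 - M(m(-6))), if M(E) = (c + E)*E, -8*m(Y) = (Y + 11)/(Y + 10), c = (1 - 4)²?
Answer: 95187577/1024 ≈ 92957.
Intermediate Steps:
c = 9 (c = (-3)² = 9)
m(Y) = -(11 + Y)/(8*(10 + Y)) (m(Y) = -(Y + 11)/(8*(Y + 10)) = -(11 + Y)/(8*(10 + Y)))
M(E) = E*(9 + E) (M(E) = (9 + E)*E = E*(9 + E))
(-295 + 122)² - (-63029 - M(m(-6))) = (-295 + 122)² - (-63029 - (-11 - 1*(-6))/(8*(10 - 6))*(9 + (-11 - 1*(-6))/(8*(10 - 6)))) = (-173)² - (-63029 - (⅛)*(-11 + 6)/4*(9 + (⅛)*(-11 + 6)/4)) = 29929 - (-63029 - (⅛)*(¼)*(-5)*(9 + (⅛)*(¼)*(-5))) = 29929 - (-63029 - (-5)*(9 - 5/32)/32) = 29929 - (-63029 - (-5)*283/(32*32)) = 29929 - (-63029 - 1*(-1415/1024)) = 29929 - (-63029 + 1415/1024) = 29929 - 1*(-64540281/1024) = 29929 + 64540281/1024 = 95187577/1024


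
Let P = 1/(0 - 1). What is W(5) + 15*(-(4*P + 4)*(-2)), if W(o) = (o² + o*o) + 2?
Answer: 52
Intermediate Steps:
W(o) = 2 + 2*o² (W(o) = (o² + o²) + 2 = 2*o² + 2 = 2 + 2*o²)
P = -1 (P = 1/(-1) = -1)
W(5) + 15*(-(4*P + 4)*(-2)) = (2 + 2*5²) + 15*(-(4*(-1) + 4)*(-2)) = (2 + 2*25) + 15*(-(-4 + 4)*(-2)) = (2 + 50) + 15*(-1*0*(-2)) = 52 + 15*(0*(-2)) = 52 + 15*0 = 52 + 0 = 52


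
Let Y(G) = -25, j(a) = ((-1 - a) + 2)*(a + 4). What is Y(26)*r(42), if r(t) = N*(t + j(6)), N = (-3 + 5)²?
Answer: 800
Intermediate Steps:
j(a) = (1 - a)*(4 + a)
N = 4 (N = 2² = 4)
r(t) = -200 + 4*t (r(t) = 4*(t + (4 - 1*6² - 3*6)) = 4*(t + (4 - 1*36 - 18)) = 4*(t + (4 - 36 - 18)) = 4*(t - 50) = 4*(-50 + t) = -200 + 4*t)
Y(26)*r(42) = -25*(-200 + 4*42) = -25*(-200 + 168) = -25*(-32) = 800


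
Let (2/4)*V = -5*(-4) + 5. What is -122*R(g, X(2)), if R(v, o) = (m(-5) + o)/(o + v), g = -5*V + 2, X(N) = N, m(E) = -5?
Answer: -61/41 ≈ -1.4878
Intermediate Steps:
V = 50 (V = 2*(-5*(-4) + 5) = 2*(20 + 5) = 2*25 = 50)
g = -248 (g = -5*50 + 2 = -250 + 2 = -248)
R(v, o) = (-5 + o)/(o + v)
-122*R(g, X(2)) = -122*(-5 + 2)/(2 - 248) = -122*(-3)/(-246) = -(-61)*(-3)/123 = -122*1/82 = -61/41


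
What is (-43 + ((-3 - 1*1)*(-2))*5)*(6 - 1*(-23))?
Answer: -87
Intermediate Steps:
(-43 + ((-3 - 1*1)*(-2))*5)*(6 - 1*(-23)) = (-43 + ((-3 - 1)*(-2))*5)*(6 + 23) = (-43 - 4*(-2)*5)*29 = (-43 + 8*5)*29 = (-43 + 40)*29 = -3*29 = -87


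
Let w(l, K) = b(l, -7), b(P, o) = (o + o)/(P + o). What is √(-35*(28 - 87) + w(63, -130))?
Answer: √8259/2 ≈ 45.440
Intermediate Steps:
b(P, o) = 2*o/(P + o) (b(P, o) = (2*o)/(P + o) = 2*o/(P + o))
w(l, K) = -14/(-7 + l) (w(l, K) = 2*(-7)/(l - 7) = 2*(-7)/(-7 + l) = -14/(-7 + l))
√(-35*(28 - 87) + w(63, -130)) = √(-35*(28 - 87) - 14/(-7 + 63)) = √(-35*(-59) - 14/56) = √(2065 - 14*1/56) = √(2065 - ¼) = √(8259/4) = √8259/2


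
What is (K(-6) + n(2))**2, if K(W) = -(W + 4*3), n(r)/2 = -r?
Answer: 100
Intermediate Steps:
n(r) = -2*r (n(r) = 2*(-r) = -2*r)
K(W) = -12 - W (K(W) = -(W + 12) = -(12 + W) = -12 - W)
(K(-6) + n(2))**2 = ((-12 - 1*(-6)) - 2*2)**2 = ((-12 + 6) - 4)**2 = (-6 - 4)**2 = (-10)**2 = 100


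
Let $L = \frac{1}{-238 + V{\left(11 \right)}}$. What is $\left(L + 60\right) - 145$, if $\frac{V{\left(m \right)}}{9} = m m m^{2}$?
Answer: $- \frac{11180134}{131531} \approx -85.0$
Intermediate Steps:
$V{\left(m \right)} = 9 m^{4}$ ($V{\left(m \right)} = 9 m m m^{2} = 9 m^{2} m^{2} = 9 m^{4}$)
$L = \frac{1}{131531}$ ($L = \frac{1}{-238 + 9 \cdot 11^{4}} = \frac{1}{-238 + 9 \cdot 14641} = \frac{1}{-238 + 131769} = \frac{1}{131531} \approx 7.6028 \cdot 10^{-6}$)
$\left(L + 60\right) - 145 = \left(\frac{1}{131531} + 60\right) - 145 = \frac{7891861}{131531} - 145 = - \frac{11180134}{131531}$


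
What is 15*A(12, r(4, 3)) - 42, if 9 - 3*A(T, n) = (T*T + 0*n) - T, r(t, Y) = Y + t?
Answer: -657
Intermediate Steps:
A(T, n) = 3 - T**2/3 + T/3 (A(T, n) = 3 - ((T*T + 0*n) - T)/3 = 3 - ((T**2 + 0) - T)/3 = 3 - (T**2 - T)/3 = 3 + (-T**2/3 + T/3) = 3 - T**2/3 + T/3)
15*A(12, r(4, 3)) - 42 = 15*(3 - 1/3*12**2 + (1/3)*12) - 42 = 15*(3 - 1/3*144 + 4) - 42 = 15*(3 - 48 + 4) - 42 = 15*(-41) - 42 = -615 - 42 = -657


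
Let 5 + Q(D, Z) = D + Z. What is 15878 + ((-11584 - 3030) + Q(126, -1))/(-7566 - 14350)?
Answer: 173998371/10958 ≈ 15879.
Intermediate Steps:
Q(D, Z) = -5 + D + Z (Q(D, Z) = -5 + (D + Z) = -5 + D + Z)
15878 + ((-11584 - 3030) + Q(126, -1))/(-7566 - 14350) = 15878 + ((-11584 - 3030) + (-5 + 126 - 1))/(-7566 - 14350) = 15878 + (-14614 + 120)/(-21916) = 15878 - 14494*(-1/21916) = 15878 + 7247/10958 = 173998371/10958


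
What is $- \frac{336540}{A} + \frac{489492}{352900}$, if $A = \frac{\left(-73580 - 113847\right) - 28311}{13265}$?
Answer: $\frac{196940359501887}{9516742525} \approx 20694.0$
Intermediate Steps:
$A = - \frac{215738}{13265}$ ($A = \left(-187427 - 28311\right) \frac{1}{13265} = \left(-215738\right) \frac{1}{13265} = - \frac{215738}{13265} \approx -16.264$)
$- \frac{336540}{A} + \frac{489492}{352900} = - \frac{336540}{- \frac{215738}{13265}} + \frac{489492}{352900} = \left(-336540\right) \left(- \frac{13265}{215738}\right) + 489492 \cdot \frac{1}{352900} = \frac{2232101550}{107869} + \frac{122373}{88225} = \frac{196940359501887}{9516742525}$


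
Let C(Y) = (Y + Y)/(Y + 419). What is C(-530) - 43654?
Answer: -4844534/111 ≈ -43644.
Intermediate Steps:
C(Y) = 2*Y/(419 + Y) (C(Y) = (2*Y)/(419 + Y) = 2*Y/(419 + Y))
C(-530) - 43654 = 2*(-530)/(419 - 530) - 43654 = 2*(-530)/(-111) - 43654 = 2*(-530)*(-1/111) - 43654 = 1060/111 - 43654 = -4844534/111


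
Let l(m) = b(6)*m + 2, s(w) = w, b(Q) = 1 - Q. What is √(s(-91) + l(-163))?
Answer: 11*√6 ≈ 26.944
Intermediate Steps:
l(m) = 2 - 5*m (l(m) = (1 - 1*6)*m + 2 = (1 - 6)*m + 2 = -5*m + 2 = 2 - 5*m)
√(s(-91) + l(-163)) = √(-91 + (2 - 5*(-163))) = √(-91 + (2 + 815)) = √(-91 + 817) = √726 = 11*√6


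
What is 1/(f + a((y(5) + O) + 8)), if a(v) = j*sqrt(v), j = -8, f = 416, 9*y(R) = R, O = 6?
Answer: 117/48410 + 3*sqrt(131)/193640 ≈ 0.0025942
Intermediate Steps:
y(R) = R/9
a(v) = -8*sqrt(v)
1/(f + a((y(5) + O) + 8)) = 1/(416 - 8*sqrt(((1/9)*5 + 6) + 8)) = 1/(416 - 8*sqrt((5/9 + 6) + 8)) = 1/(416 - 8*sqrt(59/9 + 8)) = 1/(416 - 8*sqrt(131)/3)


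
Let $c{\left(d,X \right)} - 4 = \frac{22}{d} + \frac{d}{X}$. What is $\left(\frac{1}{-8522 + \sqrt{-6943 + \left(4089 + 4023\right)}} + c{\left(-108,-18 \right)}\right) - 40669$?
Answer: $- \frac{159451533004243}{3921659010} - \frac{\sqrt{1169}}{72623315} \approx -40659.0$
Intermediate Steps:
$c{\left(d,X \right)} = 4 + \frac{22}{d} + \frac{d}{X}$ ($c{\left(d,X \right)} = 4 + \left(\frac{22}{d} + \frac{d}{X}\right) = 4 + \frac{22}{d} + \frac{d}{X}$)
$\left(\frac{1}{-8522 + \sqrt{-6943 + \left(4089 + 4023\right)}} + c{\left(-108,-18 \right)}\right) - 40669 = \left(\frac{1}{-8522 + \sqrt{-6943 + \left(4089 + 4023\right)}} + \left(4 + \frac{22}{-108} - \frac{108}{-18}\right)\right) - 40669 = \left(\frac{1}{-8522 + \sqrt{-6943 + 8112}} + \left(4 + 22 \left(- \frac{1}{108}\right) - -6\right)\right) - 40669 = \left(\frac{1}{-8522 + \sqrt{1169}} + \left(4 - \frac{11}{54} + 6\right)\right) - 40669 = \left(\frac{1}{-8522 + \sqrt{1169}} + \frac{529}{54}\right) - 40669 = \left(\frac{529}{54} + \frac{1}{-8522 + \sqrt{1169}}\right) - 40669 = - \frac{2195597}{54} + \frac{1}{-8522 + \sqrt{1169}}$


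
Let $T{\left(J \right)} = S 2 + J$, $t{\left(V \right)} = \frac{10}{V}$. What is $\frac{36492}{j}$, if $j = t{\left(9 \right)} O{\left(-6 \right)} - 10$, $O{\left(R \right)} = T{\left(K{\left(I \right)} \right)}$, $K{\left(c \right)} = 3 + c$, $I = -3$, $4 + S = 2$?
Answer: $- \frac{164214}{65} \approx -2526.4$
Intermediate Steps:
$S = -2$ ($S = -4 + 2 = -2$)
$T{\left(J \right)} = -4 + J$ ($T{\left(J \right)} = \left(-2\right) 2 + J = -4 + J$)
$O{\left(R \right)} = -4$ ($O{\left(R \right)} = -4 + \left(3 - 3\right) = -4 + 0 = -4$)
$j = - \frac{130}{9}$ ($j = \frac{10}{9} \left(-4\right) - 10 = - \frac{40}{9} - 10 = - \frac{130}{9} \approx -14.444$)
$\frac{36492}{j} = \frac{36492}{- \frac{130}{9}} = 36492 \left(- \frac{9}{130}\right) = - \frac{164214}{65}$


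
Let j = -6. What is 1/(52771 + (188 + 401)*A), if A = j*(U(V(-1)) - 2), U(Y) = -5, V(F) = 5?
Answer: 1/77509 ≈ 1.2902e-5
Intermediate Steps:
A = 42 (A = -6*(-5 - 2) = -6*(-7) = 42)
1/(52771 + (188 + 401)*A) = 1/(52771 + (188 + 401)*42) = 1/(52771 + 589*42) = 1/(52771 + 24738) = 1/77509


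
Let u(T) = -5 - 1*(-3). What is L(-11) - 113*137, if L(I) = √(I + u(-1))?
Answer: -15481 + I*√13 ≈ -15481.0 + 3.6056*I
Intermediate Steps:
u(T) = -2 (u(T) = -5 + 3 = -2)
L(I) = √(-2 + I) (L(I) = √(I - 2) = √(-2 + I))
L(-11) - 113*137 = √(-2 - 11) - 113*137 = √(-13) - 15481 = I*√13 - 15481 = -15481 + I*√13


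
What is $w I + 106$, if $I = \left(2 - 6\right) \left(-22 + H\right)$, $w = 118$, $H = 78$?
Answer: $-26326$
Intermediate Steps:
$I = -224$ ($I = \left(2 - 6\right) \left(-22 + 78\right) = \left(-4\right) 56 = -224$)
$w I + 106 = 118 \left(-224\right) + 106 = -26432 + 106 = -26326$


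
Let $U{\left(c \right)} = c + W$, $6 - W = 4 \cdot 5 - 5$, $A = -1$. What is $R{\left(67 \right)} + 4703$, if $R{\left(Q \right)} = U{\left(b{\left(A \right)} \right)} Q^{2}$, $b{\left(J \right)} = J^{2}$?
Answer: $-31209$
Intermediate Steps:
$W = -9$ ($W = 6 - \left(4 \cdot 5 - 5\right) = 6 - \left(20 - 5\right) = 6 - 15 = -9$)
$U{\left(c \right)} = -9 + c$ ($U{\left(c \right)} = c - 9 = -9 + c$)
$R{\left(Q \right)} = - 8 Q^{2}$ ($R{\left(Q \right)} = \left(-9 + \left(-1\right)^{2}\right) Q^{2} = \left(-9 + 1\right) Q^{2} = - 8 Q^{2}$)
$R{\left(67 \right)} + 4703 = - 8 \cdot 67^{2} + 4703 = \left(-8\right) 4489 + 4703 = -35912 + 4703 = -31209$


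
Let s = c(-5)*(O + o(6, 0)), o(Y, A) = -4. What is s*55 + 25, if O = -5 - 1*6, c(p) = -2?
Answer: 1675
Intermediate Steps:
O = -11 (O = -5 - 6 = -11)
s = 30 (s = -2*(-11 - 4) = -2*(-15) = 30)
s*55 + 25 = 30*55 + 25 = 1650 + 25 = 1675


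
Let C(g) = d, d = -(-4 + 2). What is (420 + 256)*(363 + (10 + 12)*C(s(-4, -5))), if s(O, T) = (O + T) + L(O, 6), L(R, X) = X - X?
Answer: 275132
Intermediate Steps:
L(R, X) = 0
s(O, T) = O + T (s(O, T) = (O + T) + 0 = O + T)
d = 2 (d = -1*(-2) = 2)
C(g) = 2
(420 + 256)*(363 + (10 + 12)*C(s(-4, -5))) = (420 + 256)*(363 + (10 + 12)*2) = 676*(363 + 22*2) = 676*(363 + 44) = 676*407 = 275132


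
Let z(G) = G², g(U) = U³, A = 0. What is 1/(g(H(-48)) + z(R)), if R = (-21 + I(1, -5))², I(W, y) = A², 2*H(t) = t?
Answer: 1/180657 ≈ 5.5354e-6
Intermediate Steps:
H(t) = t/2
I(W, y) = 0 (I(W, y) = 0² = 0)
R = 441 (R = (-21 + 0)² = (-21)² = 441)
1/(g(H(-48)) + z(R)) = 1/(((½)*(-48))³ + 441²) = 1/((-24)³ + 194481) = 1/(-13824 + 194481) = 1/180657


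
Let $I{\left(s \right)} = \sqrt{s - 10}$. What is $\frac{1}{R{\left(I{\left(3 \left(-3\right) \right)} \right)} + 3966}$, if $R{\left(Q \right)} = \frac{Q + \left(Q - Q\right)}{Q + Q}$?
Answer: $\frac{2}{7933} \approx 0.00025211$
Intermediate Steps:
$I{\left(s \right)} = \sqrt{-10 + s}$
$R{\left(Q \right)} = \frac{1}{2}$ ($R{\left(Q \right)} = \frac{Q + 0}{2 Q} = Q \frac{1}{2 Q} = \frac{1}{2}$)
$\frac{1}{R{\left(I{\left(3 \left(-3\right) \right)} \right)} + 3966} = \frac{1}{\frac{1}{2} + 3966} = \frac{1}{\frac{7933}{2}} = \frac{2}{7933}$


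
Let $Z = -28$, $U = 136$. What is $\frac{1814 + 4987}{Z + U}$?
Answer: $\frac{2267}{36} \approx 62.972$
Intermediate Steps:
$\frac{1814 + 4987}{Z + U} = \frac{1814 + 4987}{-28 + 136} = \frac{6801}{108} = 6801 \cdot \frac{1}{108} = \frac{2267}{36}$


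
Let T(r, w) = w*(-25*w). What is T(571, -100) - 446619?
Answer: -696619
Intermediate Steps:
T(r, w) = -25*w**2
T(571, -100) - 446619 = -25*(-100)**2 - 446619 = -25*10000 - 446619 = -250000 - 446619 = -696619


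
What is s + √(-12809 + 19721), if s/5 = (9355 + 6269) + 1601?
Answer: 86125 + 48*√3 ≈ 86208.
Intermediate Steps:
s = 86125 (s = 5*((9355 + 6269) + 1601) = 5*(15624 + 1601) = 5*17225 = 86125)
s + √(-12809 + 19721) = 86125 + √(-12809 + 19721) = 86125 + √6912 = 86125 + 48*√3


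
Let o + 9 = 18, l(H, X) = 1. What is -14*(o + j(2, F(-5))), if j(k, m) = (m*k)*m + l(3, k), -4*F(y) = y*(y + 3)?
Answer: -315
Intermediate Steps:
F(y) = -y*(3 + y)/4 (F(y) = -y*(y + 3)/4 = -y*(3 + y)/4)
j(k, m) = 1 + k*m**2 (j(k, m) = (m*k)*m + 1 = (k*m)*m + 1 = k*m**2 + 1 = 1 + k*m**2)
o = 9 (o = -9 + 18 = 9)
-14*(o + j(2, F(-5))) = -14*(9 + (1 + 2*(-1/4*(-5)*(3 - 5))**2)) = -14*(9 + (1 + 2*(-1/4*(-5)*(-2))**2)) = -14*(9 + (1 + 2*(-5/2)**2)) = -14*(9 + (1 + 2*(25/4))) = -14*(9 + (1 + 25/2)) = -14*(9 + 27/2) = -14*45/2 = -315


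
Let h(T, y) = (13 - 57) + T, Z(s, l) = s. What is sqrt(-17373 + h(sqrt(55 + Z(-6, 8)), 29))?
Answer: I*sqrt(17410) ≈ 131.95*I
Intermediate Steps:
h(T, y) = -44 + T
sqrt(-17373 + h(sqrt(55 + Z(-6, 8)), 29)) = sqrt(-17373 + (-44 + sqrt(55 - 6))) = sqrt(-17373 + (-44 + sqrt(49))) = sqrt(-17373 + (-44 + 7)) = sqrt(-17373 - 37) = sqrt(-17410) = I*sqrt(17410)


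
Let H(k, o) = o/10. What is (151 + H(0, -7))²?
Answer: 2259009/100 ≈ 22590.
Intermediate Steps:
H(k, o) = o/10 (H(k, o) = o*(⅒) = o/10)
(151 + H(0, -7))² = (151 + (⅒)*(-7))² = (151 - 7/10)² = (1503/10)² = 2259009/100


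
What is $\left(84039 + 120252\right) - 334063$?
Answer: $-129772$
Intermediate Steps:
$\left(84039 + 120252\right) - 334063 = 204291 - 334063 = -129772$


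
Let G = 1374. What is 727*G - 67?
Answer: 998831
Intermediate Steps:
727*G - 67 = 727*1374 - 67 = 998898 - 67 = 998831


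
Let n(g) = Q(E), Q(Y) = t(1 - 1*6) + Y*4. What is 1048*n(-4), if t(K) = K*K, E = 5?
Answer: 47160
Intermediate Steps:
t(K) = K**2
Q(Y) = 25 + 4*Y (Q(Y) = (1 - 1*6)**2 + Y*4 = (1 - 6)**2 + 4*Y = (-5)**2 + 4*Y = 25 + 4*Y)
n(g) = 45 (n(g) = 25 + 4*5 = 25 + 20 = 45)
1048*n(-4) = 1048*45 = 47160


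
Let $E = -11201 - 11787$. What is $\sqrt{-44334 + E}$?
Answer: $i \sqrt{67322} \approx 259.46 i$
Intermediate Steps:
$E = -22988$
$\sqrt{-44334 + E} = \sqrt{-44334 - 22988} = \sqrt{-67322} = i \sqrt{67322}$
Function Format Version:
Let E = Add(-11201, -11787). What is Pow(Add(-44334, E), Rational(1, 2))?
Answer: Mul(I, Pow(67322, Rational(1, 2))) ≈ Mul(259.46, I)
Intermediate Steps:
E = -22988
Pow(Add(-44334, E), Rational(1, 2)) = Pow(Add(-44334, -22988), Rational(1, 2)) = Pow(-67322, Rational(1, 2)) = Mul(I, Pow(67322, Rational(1, 2)))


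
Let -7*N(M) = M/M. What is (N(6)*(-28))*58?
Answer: 232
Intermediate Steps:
N(M) = -1/7 (N(M) = -M/(7*M) = -1/7*1 = -1/7)
(N(6)*(-28))*58 = -1/7*(-28)*58 = 4*58 = 232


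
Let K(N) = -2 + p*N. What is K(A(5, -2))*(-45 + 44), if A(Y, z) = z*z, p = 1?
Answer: -2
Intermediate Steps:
A(Y, z) = z²
K(N) = -2 + N (K(N) = -2 + 1*N = -2 + N)
K(A(5, -2))*(-45 + 44) = (-2 + (-2)²)*(-45 + 44) = (-2 + 4)*(-1) = 2*(-1) = -2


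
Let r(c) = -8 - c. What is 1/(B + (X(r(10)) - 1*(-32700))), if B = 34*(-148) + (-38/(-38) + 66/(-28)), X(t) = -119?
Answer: 14/385667 ≈ 3.6301e-5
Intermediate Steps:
B = -70467/14 (B = -5032 + (-38*(-1/38) + 66*(-1/28)) = -5032 + (1 - 33/14) = -5032 - 19/14 = -70467/14 ≈ -5033.4)
1/(B + (X(r(10)) - 1*(-32700))) = 1/(-70467/14 + (-119 - 1*(-32700))) = 1/(-70467/14 + (-119 + 32700)) = 1/(-70467/14 + 32581) = 1/(385667/14) = 14/385667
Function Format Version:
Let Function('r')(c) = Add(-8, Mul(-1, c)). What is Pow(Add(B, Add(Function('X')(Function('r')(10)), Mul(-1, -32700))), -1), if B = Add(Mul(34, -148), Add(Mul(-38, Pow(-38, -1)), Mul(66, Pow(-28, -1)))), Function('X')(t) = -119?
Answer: Rational(14, 385667) ≈ 3.6301e-5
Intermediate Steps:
B = Rational(-70467, 14) (B = Add(-5032, Add(Mul(-38, Rational(-1, 38)), Mul(66, Rational(-1, 28)))) = Add(-5032, Add(1, Rational(-33, 14))) = Add(-5032, Rational(-19, 14)) = Rational(-70467, 14) ≈ -5033.4)
Pow(Add(B, Add(Function('X')(Function('r')(10)), Mul(-1, -32700))), -1) = Pow(Add(Rational(-70467, 14), Add(-119, Mul(-1, -32700))), -1) = Pow(Add(Rational(-70467, 14), Add(-119, 32700)), -1) = Pow(Add(Rational(-70467, 14), 32581), -1) = Pow(Rational(385667, 14), -1) = Rational(14, 385667)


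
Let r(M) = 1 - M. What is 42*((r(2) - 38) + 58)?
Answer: 798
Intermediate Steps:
42*((r(2) - 38) + 58) = 42*(((1 - 1*2) - 38) + 58) = 42*(((1 - 2) - 38) + 58) = 42*((-1 - 38) + 58) = 42*(-39 + 58) = 42*19 = 798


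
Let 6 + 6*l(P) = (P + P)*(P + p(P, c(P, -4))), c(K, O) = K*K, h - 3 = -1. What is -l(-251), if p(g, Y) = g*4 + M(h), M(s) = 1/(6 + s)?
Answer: -2519765/24 ≈ -1.0499e+5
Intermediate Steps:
h = 2 (h = 3 - 1 = 2)
c(K, O) = K²
p(g, Y) = ⅛ + 4*g (p(g, Y) = g*4 + 1/(6 + 2) = 4*g + 1/8 = 4*g + ⅛ = ⅛ + 4*g)
l(P) = -1 + P*(⅛ + 5*P)/3 (l(P) = -1 + ((P + P)*(P + (⅛ + 4*P)))/6 = -1 + ((2*P)*(⅛ + 5*P))/6 = -1 + (2*P*(⅛ + 5*P))/6 = -1 + P*(⅛ + 5*P)/3)
-l(-251) = -(-1 + (1/24)*(-251) + (5/3)*(-251)²) = -(-1 - 251/24 + (5/3)*63001) = -(-1 - 251/24 + 315005/3) = -1*2519765/24 = -2519765/24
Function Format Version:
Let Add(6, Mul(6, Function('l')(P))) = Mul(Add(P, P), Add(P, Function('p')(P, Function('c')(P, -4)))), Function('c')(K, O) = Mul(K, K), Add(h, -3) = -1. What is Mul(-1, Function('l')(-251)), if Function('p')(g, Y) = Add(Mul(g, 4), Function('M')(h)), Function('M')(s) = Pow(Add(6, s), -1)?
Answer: Rational(-2519765, 24) ≈ -1.0499e+5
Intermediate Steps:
h = 2 (h = Add(3, -1) = 2)
Function('c')(K, O) = Pow(K, 2)
Function('p')(g, Y) = Add(Rational(1, 8), Mul(4, g)) (Function('p')(g, Y) = Add(Mul(g, 4), Pow(Add(6, 2), -1)) = Add(Mul(4, g), Pow(8, -1)) = Add(Mul(4, g), Rational(1, 8)) = Add(Rational(1, 8), Mul(4, g)))
Function('l')(P) = Add(-1, Mul(Rational(1, 3), P, Add(Rational(1, 8), Mul(5, P)))) (Function('l')(P) = Add(-1, Mul(Rational(1, 6), Mul(Add(P, P), Add(P, Add(Rational(1, 8), Mul(4, P)))))) = Add(-1, Mul(Rational(1, 6), Mul(Mul(2, P), Add(Rational(1, 8), Mul(5, P))))) = Add(-1, Mul(Rational(1, 6), Mul(2, P, Add(Rational(1, 8), Mul(5, P))))) = Add(-1, Mul(Rational(1, 3), P, Add(Rational(1, 8), Mul(5, P)))))
Mul(-1, Function('l')(-251)) = Mul(-1, Add(-1, Mul(Rational(1, 24), -251), Mul(Rational(5, 3), Pow(-251, 2)))) = Mul(-1, Add(-1, Rational(-251, 24), Mul(Rational(5, 3), 63001))) = Mul(-1, Add(-1, Rational(-251, 24), Rational(315005, 3))) = Mul(-1, Rational(2519765, 24)) = Rational(-2519765, 24)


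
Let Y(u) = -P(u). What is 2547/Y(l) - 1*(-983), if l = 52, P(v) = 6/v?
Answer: -21091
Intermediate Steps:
Y(u) = -6/u
2547/Y(l) - 1*(-983) = 2547/((-6/52)) - 1*(-983) = 2547/((-6*1/52)) + 983 = 2547/(-3/26) + 983 = 2547*(-26/3) + 983 = -22074 + 983 = -21091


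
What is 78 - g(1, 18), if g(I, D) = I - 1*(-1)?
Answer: 76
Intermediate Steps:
g(I, D) = 1 + I (g(I, D) = I + 1 = 1 + I)
78 - g(1, 18) = 78 - (1 + 1) = 78 - 1*2 = 78 - 2 = 76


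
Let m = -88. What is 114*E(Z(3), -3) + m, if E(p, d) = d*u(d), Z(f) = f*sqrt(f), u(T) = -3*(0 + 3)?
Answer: 2990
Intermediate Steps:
u(T) = -9 (u(T) = -3*3 = -9)
Z(f) = f**(3/2)
E(p, d) = -9*d (E(p, d) = d*(-9) = -9*d)
114*E(Z(3), -3) + m = 114*(-9*(-3)) - 88 = 114*27 - 88 = 3078 - 88 = 2990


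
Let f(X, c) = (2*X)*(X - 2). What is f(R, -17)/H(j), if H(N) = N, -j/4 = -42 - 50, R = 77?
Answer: 5775/184 ≈ 31.386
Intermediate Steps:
f(X, c) = 2*X*(-2 + X) (f(X, c) = (2*X)*(-2 + X) = 2*X*(-2 + X))
j = 368 (j = -4*(-42 - 50) = -4*(-92) = 368)
f(R, -17)/H(j) = (2*77*(-2 + 77))/368 = (2*77*75)*(1/368) = 11550*(1/368) = 5775/184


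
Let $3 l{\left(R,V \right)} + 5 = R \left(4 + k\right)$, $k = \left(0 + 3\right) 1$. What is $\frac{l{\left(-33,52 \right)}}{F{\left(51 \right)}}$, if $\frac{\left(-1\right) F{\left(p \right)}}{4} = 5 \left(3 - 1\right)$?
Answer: $\frac{59}{30} \approx 1.9667$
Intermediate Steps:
$k = 3$ ($k = 3 \cdot 1 = 3$)
$l{\left(R,V \right)} = - \frac{5}{3} + \frac{7 R}{3}$ ($l{\left(R,V \right)} = - \frac{5}{3} + \frac{R \left(4 + 3\right)}{3} = - \frac{5}{3} + \frac{R 7}{3} = - \frac{5}{3} + \frac{7 R}{3}$)
$F{\left(p \right)} = -40$ ($F{\left(p \right)} = - 4 \cdot 5 \left(3 - 1\right) = - 4 \cdot 5 \cdot 2 = \left(-4\right) 10 = -40$)
$\frac{l{\left(-33,52 \right)}}{F{\left(51 \right)}} = \frac{- \frac{5}{3} + \frac{7}{3} \left(-33\right)}{-40} = \left(- \frac{5}{3} - 77\right) \left(- \frac{1}{40}\right) = \left(- \frac{236}{3}\right) \left(- \frac{1}{40}\right) = \frac{59}{30}$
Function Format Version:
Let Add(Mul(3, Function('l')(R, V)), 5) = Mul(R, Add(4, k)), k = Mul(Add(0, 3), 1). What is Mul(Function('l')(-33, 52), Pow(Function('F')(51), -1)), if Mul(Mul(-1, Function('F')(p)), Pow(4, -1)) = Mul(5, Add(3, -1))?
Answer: Rational(59, 30) ≈ 1.9667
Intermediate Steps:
k = 3 (k = Mul(3, 1) = 3)
Function('l')(R, V) = Add(Rational(-5, 3), Mul(Rational(7, 3), R)) (Function('l')(R, V) = Add(Rational(-5, 3), Mul(Rational(1, 3), Mul(R, Add(4, 3)))) = Add(Rational(-5, 3), Mul(Rational(1, 3), Mul(R, 7))) = Add(Rational(-5, 3), Mul(Rational(1, 3), Mul(7, R))) = Add(Rational(-5, 3), Mul(Rational(7, 3), R)))
Function('F')(p) = -40 (Function('F')(p) = Mul(-4, Mul(5, Add(3, -1))) = Mul(-4, Mul(5, 2)) = Mul(-4, 10) = -40)
Mul(Function('l')(-33, 52), Pow(Function('F')(51), -1)) = Mul(Add(Rational(-5, 3), Mul(Rational(7, 3), -33)), Pow(-40, -1)) = Mul(Add(Rational(-5, 3), -77), Rational(-1, 40)) = Mul(Rational(-236, 3), Rational(-1, 40)) = Rational(59, 30)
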